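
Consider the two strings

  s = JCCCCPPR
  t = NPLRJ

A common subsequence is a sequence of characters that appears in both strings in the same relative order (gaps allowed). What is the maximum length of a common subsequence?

2

Match P at s[6]=t[2], then R at s[8]=t[4] — 2 characters in the same relative order in both. Since dp[8][5] = 2, nothing longer is possible.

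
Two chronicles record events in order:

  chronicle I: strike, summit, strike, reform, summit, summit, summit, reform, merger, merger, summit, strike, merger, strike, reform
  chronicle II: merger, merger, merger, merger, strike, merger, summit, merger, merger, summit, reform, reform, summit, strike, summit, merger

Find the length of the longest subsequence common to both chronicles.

Taking strike (chronicle I #1, chronicle II #5), summit (chronicle I #2, chronicle II #10), reform (chronicle I #4, chronicle II #11), reform (chronicle I #8, chronicle II #12), summit (chronicle I #11, chronicle II #13), strike (chronicle I #12, chronicle II #14), merger (chronicle I #13, chronicle II #16) gives a common subsequence of length 7. dp[15][16] = 7 confirms this is the maximum.

7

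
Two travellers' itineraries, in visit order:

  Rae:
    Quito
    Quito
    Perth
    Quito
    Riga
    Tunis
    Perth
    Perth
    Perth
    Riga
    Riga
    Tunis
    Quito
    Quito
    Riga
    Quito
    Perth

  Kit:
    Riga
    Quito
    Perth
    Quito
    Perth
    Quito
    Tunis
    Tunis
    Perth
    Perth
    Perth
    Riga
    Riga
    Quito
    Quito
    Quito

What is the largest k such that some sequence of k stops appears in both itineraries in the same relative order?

Taking Quito [1,2] → Quito [2,4] → Perth [3,5] → Quito [4,6] → Tunis [6,8] → Perth [7,9] → Perth [8,10] → Perth [9,11] → Riga [10,12] → Riga [11,13] → Quito [13,14] → Quito [14,15] → Quito [16,16] gives a common subsequence of length 13. Since dp[17][16] = 13, nothing longer is possible.

13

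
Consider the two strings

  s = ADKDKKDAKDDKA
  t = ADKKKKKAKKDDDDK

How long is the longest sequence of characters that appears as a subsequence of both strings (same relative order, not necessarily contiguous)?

10

One common subsequence of length 10: A [1,1] → D [2,2] → K [3,5] → K [5,6] → K [6,7] → A [8,8] → K [9,10] → D [10,13] → D [11,14] → K [12,15]. The LCS DP gives dp[13][15] = 10, so this is optimal.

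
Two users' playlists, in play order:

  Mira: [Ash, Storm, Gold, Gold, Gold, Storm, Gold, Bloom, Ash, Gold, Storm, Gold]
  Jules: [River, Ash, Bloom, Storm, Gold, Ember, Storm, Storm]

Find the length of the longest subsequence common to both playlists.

5

Taking Ash [1,2]; then Storm [2,4]; then Gold [3,5]; then Storm [6,7]; then Storm [11,8] gives a common subsequence of length 5. Since dp[12][8] = 5, nothing longer is possible.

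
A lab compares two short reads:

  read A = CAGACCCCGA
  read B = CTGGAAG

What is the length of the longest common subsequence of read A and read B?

Match C at read A[1]=read B[1] → A at read A[2]=read B[5] → A at read A[4]=read B[6] → G at read A[9]=read B[7] — 4 bases in the same relative order in both. Since dp[10][7] = 4, nothing longer is possible.

4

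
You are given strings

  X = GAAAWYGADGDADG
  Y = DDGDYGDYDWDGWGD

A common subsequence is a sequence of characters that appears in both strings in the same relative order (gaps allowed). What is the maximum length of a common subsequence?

7

Match G (X #1, Y #3), Y (X #6, Y #5), G (X #7, Y #6), D (X #9, Y #7), D (X #11, Y #9), D (X #13, Y #11), G (X #14, Y #14) — 7 characters in the same relative order in both, and the DP table's final entry dp[14][15] is also 7, so no common subsequence is longer.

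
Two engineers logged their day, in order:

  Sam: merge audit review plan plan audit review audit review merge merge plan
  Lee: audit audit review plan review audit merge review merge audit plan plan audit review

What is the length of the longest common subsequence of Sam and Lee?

8

Taking audit at Sam[2]=Lee[2], review at Sam[3]=Lee[3], plan at Sam[5]=Lee[4], review at Sam[7]=Lee[5], audit at Sam[8]=Lee[6], review at Sam[9]=Lee[8], merge at Sam[10]=Lee[9], plan at Sam[12]=Lee[12] gives a common subsequence of length 8. The LCS DP gives dp[12][14] = 8, so this is optimal.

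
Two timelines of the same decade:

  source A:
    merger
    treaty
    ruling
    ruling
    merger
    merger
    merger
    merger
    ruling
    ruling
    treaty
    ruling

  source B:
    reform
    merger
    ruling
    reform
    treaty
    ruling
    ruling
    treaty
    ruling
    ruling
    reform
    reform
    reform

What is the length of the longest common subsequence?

6

Taking merger [1,2], treaty [2,5], ruling [3,6], ruling [4,7], ruling [9,9], ruling [10,10] gives a common subsequence of length 6, and the DP table's final entry dp[12][13] is also 6, so no common subsequence is longer.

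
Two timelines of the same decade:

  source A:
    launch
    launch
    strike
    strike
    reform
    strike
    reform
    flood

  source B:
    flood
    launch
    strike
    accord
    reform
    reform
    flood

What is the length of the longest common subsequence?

Pick launch at source A[2]=source B[2], then strike at source A[3]=source B[3], then reform at source A[5]=source B[5], then reform at source A[7]=source B[6], then flood at source A[8]=source B[7]; all 5 events appear in both, in order. Since dp[8][7] = 5, nothing longer is possible.

5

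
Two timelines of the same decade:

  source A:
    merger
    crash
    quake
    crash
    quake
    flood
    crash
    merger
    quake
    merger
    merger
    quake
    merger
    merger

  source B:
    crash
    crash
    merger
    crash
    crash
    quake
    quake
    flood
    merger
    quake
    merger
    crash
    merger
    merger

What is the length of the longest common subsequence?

10

One common subsequence of length 10: merger at source A[1]=source B[3]; then crash at source A[2]=source B[5]; then quake at source A[3]=source B[6]; then quake at source A[5]=source B[7]; then flood at source A[6]=source B[8]; then merger at source A[8]=source B[9]; then quake at source A[9]=source B[10]; then merger at source A[10]=source B[11]; then merger at source A[13]=source B[13]; then merger at source A[14]=source B[14]. Since dp[14][14] = 10, nothing longer is possible.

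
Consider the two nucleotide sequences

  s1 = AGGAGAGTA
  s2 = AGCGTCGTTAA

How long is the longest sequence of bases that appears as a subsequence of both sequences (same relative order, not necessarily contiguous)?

6

Let dp[i][j] be the LCS length of the first i bases of s1 and the first j bases of s2. dp[i][j] = dp[i-1][j-1]+1 when the i-th and j-th bases match, else max(dp[i-1][j], dp[i][j-1]).
    ·  A  G  C  G  T  C  G  T  T  A  A
 ·  0  0  0  0  0  0  0  0  0  0  0  0
 A  0  1  1  1  1  1  1  1  1  1  1  1
 G  0  1  2  2  2  2  2  2  2  2  2  2
 G  0  1  2  2  3  3  3  3  3  3  3  3
 A  0  1  2  2  3  3  3  3  3  3  4  4
 G  0  1  2  2  3  3  3  4  4  4  4  4
 A  0  1  2  2  3  3  3  4  4  4  5  5
 G  0  1  2  2  3  3  3  4  4  4  5  5
 T  0  1  2  2  3  4  4  4  5  5  5  5
 A  0  1  2  2  3  4  4  4  5  5  6  6
dp[9][11] = 6. One LCS (by backtracking along matches): AGGGAA.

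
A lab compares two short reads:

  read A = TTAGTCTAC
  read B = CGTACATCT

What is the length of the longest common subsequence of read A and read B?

5

Let dp[i][j] be the LCS length of the first i bases of read A and the first j bases of read B. dp[i][j] = dp[i-1][j-1]+1 when the i-th and j-th bases match, else max(dp[i-1][j], dp[i][j-1]).
    ·  C  G  T  A  C  A  T  C  T
 ·  0  0  0  0  0  0  0  0  0  0
 T  0  0  0  1  1  1  1  1  1  1
 T  0  0  0  1  1  1  1  2  2  2
 A  0  0  0  1  2  2  2  2  2  2
 G  0  0  1  1  2  2  2  2  2  2
 T  0  0  1  2  2  2  2  3  3  3
 C  0  1  1  2  2  3  3  3  4  4
 T  0  1  1  2  2  3  3  4  4  5
 A  0  1  1  2  3  3  4  4  4  5
 C  0  1  1  2  3  4  4  4  5  5
dp[9][9] = 5. One LCS (by backtracking along matches): TATCT.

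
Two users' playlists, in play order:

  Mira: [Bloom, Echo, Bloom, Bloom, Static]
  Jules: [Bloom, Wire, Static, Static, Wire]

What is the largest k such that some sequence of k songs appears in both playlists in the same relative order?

One common subsequence of length 2: Bloom [1,1] → Static [5,4]. Since dp[5][5] = 2, nothing longer is possible.

2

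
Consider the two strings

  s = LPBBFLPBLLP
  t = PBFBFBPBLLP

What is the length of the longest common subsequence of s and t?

Let dp[i][j] be the LCS length of the first i characters of s and the first j characters of t. dp[i][j] = dp[i-1][j-1]+1 when the i-th and j-th characters match, else max(dp[i-1][j], dp[i][j-1]).
    ·  P  B  F  B  F  B  P  B  L  L  P
 ·  0  0  0  0  0  0  0  0  0  0  0  0
 L  0  0  0  0  0  0  0  0  0  1  1  1
 P  0  1  1  1  1  1  1  1  1  1  1  2
 B  0  1  2  2  2  2  2  2  2  2  2  2
 B  0  1  2  2  3  3  3  3  3  3  3  3
 F  0  1  2  3  3  4  4  4  4  4  4  4
 L  0  1  2  3  3  4  4  4  4  5  5  5
 P  0  1  2  3  3  4  4  5  5  5  5  6
 B  0  1  2  3  4  4  5  5  6  6  6  6
 L  0  1  2  3  4  4  5  5  6  7  7  7
 L  0  1  2  3  4  4  5  5  6  7  8  8
 P  0  1  2  3  4  4  5  6  6  7  8  9
dp[11][11] = 9. One LCS (by backtracking along matches): PBBFPBLLP.

9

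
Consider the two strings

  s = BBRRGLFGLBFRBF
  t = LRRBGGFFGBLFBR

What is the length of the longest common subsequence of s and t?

8

Taking R at s[3]=t[2] → R at s[4]=t[3] → G at s[5]=t[6] → F at s[7]=t[8] → G at s[8]=t[9] → L at s[9]=t[11] → B at s[10]=t[13] → R at s[12]=t[14] gives a common subsequence of length 8. dp[14][14] = 8 confirms this is the maximum.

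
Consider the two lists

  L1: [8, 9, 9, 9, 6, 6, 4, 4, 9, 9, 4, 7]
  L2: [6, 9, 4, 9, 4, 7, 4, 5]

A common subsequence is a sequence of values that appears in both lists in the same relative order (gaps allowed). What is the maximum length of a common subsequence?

5

Let dp[i][j] be the LCS length of the first i values of L1 and the first j values of L2. dp[i][j] = dp[i-1][j-1]+1 when the i-th and j-th values match, else max(dp[i-1][j], dp[i][j-1]).
    ·  6  9  4  9  4  7  4  5
 ·  0  0  0  0  0  0  0  0  0
 8  0  0  0  0  0  0  0  0  0
 9  0  0  1  1  1  1  1  1  1
 9  0  0  1  1  2  2  2  2  2
 9  0  0  1  1  2  2  2  2  2
 6  0  1  1  1  2  2  2  2  2
 6  0  1  1  1  2  2  2  2  2
 4  0  1  1  2  2  3  3  3  3
 4  0  1  1  2  2  3  3  4  4
 9  0  1  2  2  3  3  3  4  4
 9  0  1  2  2  3  3  3  4  4
 4  0  1  2  3  3  4  4  4  4
 7  0  1  2  3  3  4  5  5  5
dp[12][8] = 5. One LCS (by backtracking along matches): 9, 4, 9, 4, 7.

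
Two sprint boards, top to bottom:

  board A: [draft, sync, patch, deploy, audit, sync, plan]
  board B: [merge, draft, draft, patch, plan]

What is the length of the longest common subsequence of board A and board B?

3

Pick draft at board A[1]=board B[3], then patch at board A[3]=board B[4], then plan at board A[7]=board B[5]; all 3 tasks appear in both, in order. dp[7][5] = 3 confirms this is the maximum.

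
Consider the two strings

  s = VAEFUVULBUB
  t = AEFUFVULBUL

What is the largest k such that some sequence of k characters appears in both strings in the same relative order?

9

Let dp[i][j] be the LCS length of the first i characters of s and the first j characters of t. dp[i][j] = dp[i-1][j-1]+1 when the i-th and j-th characters match, else max(dp[i-1][j], dp[i][j-1]).
    ·  A  E  F  U  F  V  U  L  B  U  L
 ·  0  0  0  0  0  0  0  0  0  0  0  0
 V  0  0  0  0  0  0  1  1  1  1  1  1
 A  0  1  1  1  1  1  1  1  1  1  1  1
 E  0  1  2  2  2  2  2  2  2  2  2  2
 F  0  1  2  3  3  3  3  3  3  3  3  3
 U  0  1  2  3  4  4  4  4  4  4  4  4
 V  0  1  2  3  4  4  5  5  5  5  5  5
 U  0  1  2  3  4  4  5  6  6  6  6  6
 L  0  1  2  3  4  4  5  6  7  7  7  7
 B  0  1  2  3  4  4  5  6  7  8  8  8
 U  0  1  2  3  4  4  5  6  7  8  9  9
 B  0  1  2  3  4  4  5  6  7  8  9  9
dp[11][11] = 9. One LCS (by backtracking along matches): AEFUVULBU.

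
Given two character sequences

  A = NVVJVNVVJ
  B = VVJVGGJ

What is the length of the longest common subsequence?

Let dp[i][j] be the LCS length of the first i characters of A and the first j characters of B. dp[i][j] = dp[i-1][j-1]+1 when the i-th and j-th characters match, else max(dp[i-1][j], dp[i][j-1]).
    ·  V  V  J  V  G  G  J
 ·  0  0  0  0  0  0  0  0
 N  0  0  0  0  0  0  0  0
 V  0  1  1  1  1  1  1  1
 V  0  1  2  2  2  2  2  2
 J  0  1  2  3  3  3  3  3
 V  0  1  2  3  4  4  4  4
 N  0  1  2  3  4  4  4  4
 V  0  1  2  3  4  4  4  4
 V  0  1  2  3  4  4  4  4
 J  0  1  2  3  4  4  4  5
dp[9][7] = 5. One LCS (by backtracking along matches): VVJVJ.

5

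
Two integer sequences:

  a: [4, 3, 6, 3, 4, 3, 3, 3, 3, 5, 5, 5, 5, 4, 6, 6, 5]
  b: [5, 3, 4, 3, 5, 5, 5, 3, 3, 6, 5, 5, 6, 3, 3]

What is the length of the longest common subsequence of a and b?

One common subsequence of length 8: 3 (a #4, b #2), 4 (a #5, b #3), 3 (a #6, b #4), 3 (a #7, b #8), 3 (a #8, b #9), 5 (a #12, b #11), 5 (a #13, b #12), 6 (a #15, b #13). Since dp[17][15] = 8, nothing longer is possible.

8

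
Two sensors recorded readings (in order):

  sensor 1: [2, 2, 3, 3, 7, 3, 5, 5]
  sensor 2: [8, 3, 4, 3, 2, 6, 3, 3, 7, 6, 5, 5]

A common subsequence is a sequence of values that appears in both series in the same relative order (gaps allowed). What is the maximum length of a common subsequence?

6

Match 2 at sensor 1[1]=sensor 2[5]; then 3 at sensor 1[3]=sensor 2[7]; then 3 at sensor 1[4]=sensor 2[8]; then 7 at sensor 1[5]=sensor 2[9]; then 5 at sensor 1[7]=sensor 2[11]; then 5 at sensor 1[8]=sensor 2[12] — 6 values in the same relative order in both, and the DP table's final entry dp[8][12] is also 6, so no common subsequence is longer.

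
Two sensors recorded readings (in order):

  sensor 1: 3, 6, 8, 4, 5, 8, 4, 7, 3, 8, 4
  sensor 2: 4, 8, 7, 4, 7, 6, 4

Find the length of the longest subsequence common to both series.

5

Let dp[i][j] be the LCS length of the first i values of sensor 1 and the first j values of sensor 2. dp[i][j] = dp[i-1][j-1]+1 when the i-th and j-th values match, else max(dp[i-1][j], dp[i][j-1]).
    ·  4  8  7  4  7  6  4
 ·  0  0  0  0  0  0  0  0
 3  0  0  0  0  0  0  0  0
 6  0  0  0  0  0  0  1  1
 8  0  0  1  1  1  1  1  1
 4  0  1  1  1  2  2  2  2
 5  0  1  1  1  2  2  2  2
 8  0  1  2  2  2  2  2  2
 4  0  1  2  2  3  3  3  3
 7  0  1  2  3  3  4  4  4
 3  0  1  2  3  3  4  4  4
 8  0  1  2  3  3  4  4  4
 4  0  1  2  3  4  4  4  5
dp[11][7] = 5. One LCS (by backtracking along matches): 4, 8, 4, 7, 4.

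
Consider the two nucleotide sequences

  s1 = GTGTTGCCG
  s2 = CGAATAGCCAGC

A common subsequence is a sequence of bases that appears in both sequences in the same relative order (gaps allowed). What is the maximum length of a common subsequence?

6

Let dp[i][j] be the LCS length of the first i bases of s1 and the first j bases of s2. dp[i][j] = dp[i-1][j-1]+1 when the i-th and j-th bases match, else max(dp[i-1][j], dp[i][j-1]).
    ·  C  G  A  A  T  A  G  C  C  A  G  C
 ·  0  0  0  0  0  0  0  0  0  0  0  0  0
 G  0  0  1  1  1  1  1  1  1  1  1  1  1
 T  0  0  1  1  1  2  2  2  2  2  2  2  2
 G  0  0  1  1  1  2  2  3  3  3  3  3  3
 T  0  0  1  1  1  2  2  3  3  3  3  3  3
 T  0  0  1  1  1  2  2  3  3  3  3  3  3
 G  0  0  1  1  1  2  2  3  3  3  3  4  4
 C  0  1  1  1  1  2  2  3  4  4  4  4  5
 C  0  1  1  1  1  2  2  3  4  5  5  5  5
 G  0  1  2  2  2  2  2  3  4  5  5  6  6
dp[9][12] = 6. One LCS (by backtracking along matches): GTGCCG.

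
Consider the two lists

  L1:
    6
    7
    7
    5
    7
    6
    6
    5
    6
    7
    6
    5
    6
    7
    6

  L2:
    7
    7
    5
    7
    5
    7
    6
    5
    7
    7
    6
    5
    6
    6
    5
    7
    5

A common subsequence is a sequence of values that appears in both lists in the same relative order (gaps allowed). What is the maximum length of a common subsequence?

Pick 7 (L1 #2, L2 #2) → 7 (L1 #3, L2 #4) → 5 (L1 #4, L2 #5) → 7 (L1 #5, L2 #6) → 6 (L1 #6, L2 #7) → 6 (L1 #7, L2 #11) → 5 (L1 #8, L2 #12) → 6 (L1 #9, L2 #13) → 6 (L1 #11, L2 #14) → 5 (L1 #12, L2 #15) → 7 (L1 #14, L2 #16); all 11 values appear in both, in order. dp[15][17] = 11 confirms this is the maximum.

11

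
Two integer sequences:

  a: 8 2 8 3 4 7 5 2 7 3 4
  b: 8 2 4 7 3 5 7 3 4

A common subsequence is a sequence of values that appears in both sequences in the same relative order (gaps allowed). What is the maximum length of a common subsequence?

Taking 8 [1,1], then 2 [2,2], then 4 [5,3], then 7 [6,4], then 5 [7,6], then 7 [9,7], then 3 [10,8], then 4 [11,9] gives a common subsequence of length 8, and the DP table's final entry dp[11][9] is also 8, so no common subsequence is longer.

8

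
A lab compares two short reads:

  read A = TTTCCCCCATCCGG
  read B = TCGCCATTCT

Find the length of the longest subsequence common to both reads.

7

Let dp[i][j] be the LCS length of the first i bases of read A and the first j bases of read B. dp[i][j] = dp[i-1][j-1]+1 when the i-th and j-th bases match, else max(dp[i-1][j], dp[i][j-1]).
    ·  T  C  G  C  C  A  T  T  C  T
 ·  0  0  0  0  0  0  0  0  0  0  0
 T  0  1  1  1  1  1  1  1  1  1  1
 T  0  1  1  1  1  1  1  2  2  2  2
 T  0  1  1  1  1  1  1  2  3  3  3
 C  0  1  2  2  2  2  2  2  3  4  4
 C  0  1  2  2  3  3  3  3  3  4  4
 C  0  1  2  2  3  4  4  4  4  4  4
 C  0  1  2  2  3  4  4  4  4  5  5
 C  0  1  2  2  3  4  4  4  4  5  5
 A  0  1  2  2  3  4  5  5  5  5  5
 T  0  1  2  2  3  4  5  6  6  6  6
 C  0  1  2  2  3  4  5  6  6  7  7
 C  0  1  2  2  3  4  5  6  6  7  7
 G  0  1  2  3  3  4  5  6  6  7  7
 G  0  1  2  3  3  4  5  6  6  7  7
dp[14][10] = 7. One LCS (by backtracking along matches): TCCCATC.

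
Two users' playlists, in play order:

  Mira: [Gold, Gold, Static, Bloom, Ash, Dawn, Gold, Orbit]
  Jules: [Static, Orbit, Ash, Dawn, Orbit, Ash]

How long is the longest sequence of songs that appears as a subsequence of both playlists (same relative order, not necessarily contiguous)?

4

Match Static at Mira[3]=Jules[1], then Ash at Mira[5]=Jules[3], then Dawn at Mira[6]=Jules[4], then Orbit at Mira[8]=Jules[5] — 4 songs in the same relative order in both. The LCS DP gives dp[8][6] = 4, so this is optimal.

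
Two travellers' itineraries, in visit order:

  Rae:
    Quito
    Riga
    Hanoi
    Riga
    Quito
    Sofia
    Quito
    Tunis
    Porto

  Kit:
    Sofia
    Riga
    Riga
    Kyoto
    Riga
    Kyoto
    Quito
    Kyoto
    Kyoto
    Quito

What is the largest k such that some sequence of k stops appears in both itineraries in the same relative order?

4

One common subsequence of length 4: Riga at Rae[2]=Kit[3]; then Riga at Rae[4]=Kit[5]; then Quito at Rae[5]=Kit[7]; then Quito at Rae[7]=Kit[10], and the DP table's final entry dp[9][10] is also 4, so no common subsequence is longer.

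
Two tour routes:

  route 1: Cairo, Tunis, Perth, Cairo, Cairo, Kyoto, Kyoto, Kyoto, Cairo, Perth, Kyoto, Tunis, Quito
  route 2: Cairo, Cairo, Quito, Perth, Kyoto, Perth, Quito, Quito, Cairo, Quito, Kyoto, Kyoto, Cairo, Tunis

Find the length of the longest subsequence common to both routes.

7

Match Cairo at route 1[1]=route 2[2], Perth at route 1[3]=route 2[6], Cairo at route 1[4]=route 2[9], Kyoto at route 1[7]=route 2[11], Kyoto at route 1[8]=route 2[12], Cairo at route 1[9]=route 2[13], Tunis at route 1[12]=route 2[14] — 7 stops in the same relative order in both, and the DP table's final entry dp[13][14] is also 7, so no common subsequence is longer.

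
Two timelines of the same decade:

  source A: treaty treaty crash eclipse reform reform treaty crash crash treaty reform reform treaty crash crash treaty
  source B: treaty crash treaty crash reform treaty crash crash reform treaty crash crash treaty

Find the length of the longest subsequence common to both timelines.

12

One common subsequence of length 12: treaty (source A #1, source B #1); then treaty (source A #2, source B #3); then crash (source A #3, source B #4); then reform (source A #6, source B #5); then treaty (source A #7, source B #6); then crash (source A #8, source B #7); then crash (source A #9, source B #8); then reform (source A #12, source B #9); then treaty (source A #13, source B #10); then crash (source A #14, source B #11); then crash (source A #15, source B #12); then treaty (source A #16, source B #13). Since dp[16][13] = 12, nothing longer is possible.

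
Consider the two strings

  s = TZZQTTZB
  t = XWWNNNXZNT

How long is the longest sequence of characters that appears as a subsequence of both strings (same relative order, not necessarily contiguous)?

Pick Z [2,8]; then T [6,10]; all 2 characters appear in both, in order. The LCS DP gives dp[8][10] = 2, so this is optimal.

2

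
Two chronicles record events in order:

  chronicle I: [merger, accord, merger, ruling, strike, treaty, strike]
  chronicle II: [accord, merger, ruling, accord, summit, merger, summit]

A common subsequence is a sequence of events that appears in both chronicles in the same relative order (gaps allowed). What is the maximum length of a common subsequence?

Taking merger at chronicle I[1]=chronicle II[2], accord at chronicle I[2]=chronicle II[4], merger at chronicle I[3]=chronicle II[6] gives a common subsequence of length 3. dp[7][7] = 3 confirms this is the maximum.

3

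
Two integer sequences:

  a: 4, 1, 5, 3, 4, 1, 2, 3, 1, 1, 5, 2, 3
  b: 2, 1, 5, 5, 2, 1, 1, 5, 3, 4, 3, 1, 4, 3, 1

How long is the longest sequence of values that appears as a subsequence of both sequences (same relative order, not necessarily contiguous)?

Pick 1 [2,7] → 5 [3,8] → 3 [4,9] → 4 [5,10] → 1 [6,12] → 3 [8,14] → 1 [10,15]; all 7 values appear in both, in order. Since dp[13][15] = 7, nothing longer is possible.

7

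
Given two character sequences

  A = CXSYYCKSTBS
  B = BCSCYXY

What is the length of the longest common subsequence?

One common subsequence of length 4: C at A[1]=B[2] → S at A[3]=B[3] → Y at A[4]=B[5] → Y at A[5]=B[7]. The LCS DP gives dp[11][7] = 4, so this is optimal.

4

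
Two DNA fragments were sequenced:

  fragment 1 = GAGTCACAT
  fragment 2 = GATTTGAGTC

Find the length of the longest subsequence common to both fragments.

Let dp[i][j] be the LCS length of the first i bases of fragment 1 and the first j bases of fragment 2. dp[i][j] = dp[i-1][j-1]+1 when the i-th and j-th bases match, else max(dp[i-1][j], dp[i][j-1]).
    ·  G  A  T  T  T  G  A  G  T  C
 ·  0  0  0  0  0  0  0  0  0  0  0
 G  0  1  1  1  1  1  1  1  1  1  1
 A  0  1  2  2  2  2  2  2  2  2  2
 G  0  1  2  2  2  2  3  3  3  3  3
 T  0  1  2  3  3  3  3  3  3  4  4
 C  0  1  2  3  3  3  3  3  3  4  5
 A  0  1  2  3  3  3  3  4  4  4  5
 C  0  1  2  3  3  3  3  4  4  4  5
 A  0  1  2  3  3  3  3  4  4  4  5
 T  0  1  2  3  4  4  4  4  4  5  5
dp[9][10] = 5. One LCS (by backtracking along matches): GAGTC.

5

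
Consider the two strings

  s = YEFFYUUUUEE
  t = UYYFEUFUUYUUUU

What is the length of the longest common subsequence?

Pick Y (s #1, t #3), E (s #2, t #5), F (s #3, t #7), Y (s #5, t #10), U (s #6, t #11), U (s #7, t #12), U (s #8, t #13), U (s #9, t #14); all 8 characters appear in both, in order. The LCS DP gives dp[11][14] = 8, so this is optimal.

8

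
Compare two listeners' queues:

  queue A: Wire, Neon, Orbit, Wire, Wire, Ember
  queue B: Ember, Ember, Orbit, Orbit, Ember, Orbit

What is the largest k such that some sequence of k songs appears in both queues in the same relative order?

Taking Orbit (queue A #3, queue B #4) → Ember (queue A #6, queue B #5) gives a common subsequence of length 2. The LCS DP gives dp[6][6] = 2, so this is optimal.

2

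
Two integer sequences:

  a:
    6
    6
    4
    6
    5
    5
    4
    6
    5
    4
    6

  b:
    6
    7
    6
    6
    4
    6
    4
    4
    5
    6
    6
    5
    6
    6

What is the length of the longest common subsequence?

Taking 6 at a[1]=b[3]; then 6 at a[2]=b[4]; then 4 at a[3]=b[5]; then 6 at a[4]=b[6]; then 5 at a[5]=b[9]; then 5 at a[6]=b[12]; then 6 at a[8]=b[13]; then 6 at a[11]=b[14] gives a common subsequence of length 8, and the DP table's final entry dp[11][14] is also 8, so no common subsequence is longer.

8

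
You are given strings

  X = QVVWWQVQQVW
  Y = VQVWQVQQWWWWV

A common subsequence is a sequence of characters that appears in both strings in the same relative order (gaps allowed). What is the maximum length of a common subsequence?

Let dp[i][j] be the LCS length of the first i characters of X and the first j characters of Y. dp[i][j] = dp[i-1][j-1]+1 when the i-th and j-th characters match, else max(dp[i-1][j], dp[i][j-1]).
    ·  V  Q  V  W  Q  V  Q  Q  W  W  W  W  V
 ·  0  0  0  0  0  0  0  0  0  0  0  0  0  0
 Q  0  0  1  1  1  1  1  1  1  1  1  1  1  1
 V  0  1  1  2  2  2  2  2  2  2  2  2  2  2
 V  0  1  1  2  2  2  3  3  3  3  3  3  3  3
 W  0  1  1  2  3  3  3  3  3  4  4  4  4  4
 W  0  1  1  2  3  3  3  3  3  4  5  5  5  5
 Q  0  1  2  2  3  4  4  4  4  4  5  5  5  5
 V  0  1  2  3  3  4  5  5  5  5  5  5  5  6
 Q  0  1  2  3  3  4  5  6  6  6  6  6  6  6
 Q  0  1  2  3  3  4  5  6  7  7  7  7  7  7
 V  0  1  2  3  3  4  5  6  7  7  7  7  7  8
 W  0  1  2  3  4  4  5  6  7  8  8  8  8  8
dp[11][13] = 8. One LCS (by backtracking along matches): QVWQVQQV.

8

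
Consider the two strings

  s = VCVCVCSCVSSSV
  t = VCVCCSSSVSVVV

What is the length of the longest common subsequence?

One common subsequence of length 10: V [1,1], C [2,2], V [3,3], C [4,4], C [6,5], S [7,6], S [10,7], S [11,8], S [12,10], V [13,13]. Since dp[13][13] = 10, nothing longer is possible.

10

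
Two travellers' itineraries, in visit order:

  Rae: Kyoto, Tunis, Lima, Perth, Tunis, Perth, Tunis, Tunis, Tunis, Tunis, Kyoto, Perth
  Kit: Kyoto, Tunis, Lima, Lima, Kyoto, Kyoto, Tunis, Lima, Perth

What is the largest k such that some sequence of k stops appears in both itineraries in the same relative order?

5

Taking Kyoto (Rae #1, Kit #1), Tunis (Rae #2, Kit #2), Lima (Rae #3, Kit #4), Tunis (Rae #5, Kit #7), Perth (Rae #12, Kit #9) gives a common subsequence of length 5. dp[12][9] = 5 confirms this is the maximum.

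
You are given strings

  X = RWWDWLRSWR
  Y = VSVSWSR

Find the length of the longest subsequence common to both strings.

Pick W at X[5]=Y[5], S at X[8]=Y[6], R at X[10]=Y[7]; all 3 characters appear in both, in order, and the DP table's final entry dp[10][7] is also 3, so no common subsequence is longer.

3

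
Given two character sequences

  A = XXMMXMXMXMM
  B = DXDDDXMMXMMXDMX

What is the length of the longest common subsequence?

Match X (A #1, B #2) → X (A #2, B #6) → M (A #3, B #7) → M (A #4, B #8) → X (A #5, B #9) → M (A #6, B #11) → X (A #7, B #12) → M (A #8, B #14) → X (A #9, B #15) — 9 characters in the same relative order in both. Since dp[11][15] = 9, nothing longer is possible.

9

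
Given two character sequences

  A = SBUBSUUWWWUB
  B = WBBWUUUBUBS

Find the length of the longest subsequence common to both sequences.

6

Let dp[i][j] be the LCS length of the first i characters of A and the first j characters of B. dp[i][j] = dp[i-1][j-1]+1 when the i-th and j-th characters match, else max(dp[i-1][j], dp[i][j-1]).
    ·  W  B  B  W  U  U  U  B  U  B  S
 ·  0  0  0  0  0  0  0  0  0  0  0  0
 S  0  0  0  0  0  0  0  0  0  0  0  1
 B  0  0  1  1  1  1  1  1  1  1  1  1
 U  0  0  1  1  1  2  2  2  2  2  2  2
 B  0  0  1  2  2  2  2  2  3  3  3  3
 S  0  0  1  2  2  2  2  2  3  3  3  4
 U  0  0  1  2  2  3  3  3  3  4  4  4
 U  0  0  1  2  2  3  4  4  4  4  4  4
 W  0  1  1  2  3  3  4  4  4  4  4  4
 W  0  1  1  2  3  3  4  4  4  4  4  4
 W  0  1  1  2  3  3  4  4  4  4  4  4
 U  0  1  1  2  3  4  4  5  5  5  5  5
 B  0  1  2  2  3  4  4  5  6  6  6  6
dp[12][11] = 6. One LCS (by backtracking along matches): BUUUUB.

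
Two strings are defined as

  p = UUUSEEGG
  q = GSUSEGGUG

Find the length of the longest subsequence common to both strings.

One common subsequence of length 5: U at p[3]=q[3], S at p[4]=q[4], E at p[5]=q[5], G at p[7]=q[7], G at p[8]=q[9], and the DP table's final entry dp[8][9] is also 5, so no common subsequence is longer.

5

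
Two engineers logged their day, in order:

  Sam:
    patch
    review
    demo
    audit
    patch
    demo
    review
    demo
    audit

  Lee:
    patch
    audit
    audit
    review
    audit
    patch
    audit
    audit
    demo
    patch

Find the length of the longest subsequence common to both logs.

5

Pick patch at Sam[1]=Lee[1], then review at Sam[2]=Lee[4], then audit at Sam[4]=Lee[5], then patch at Sam[5]=Lee[6], then demo at Sam[6]=Lee[9]; all 5 tasks appear in both, in order. dp[9][10] = 5 confirms this is the maximum.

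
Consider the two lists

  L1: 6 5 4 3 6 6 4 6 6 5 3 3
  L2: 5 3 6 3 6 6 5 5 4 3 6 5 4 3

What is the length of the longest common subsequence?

Pick 6 (L1 #1, L2 #3); then 3 (L1 #4, L2 #4); then 6 (L1 #5, L2 #5); then 6 (L1 #6, L2 #6); then 4 (L1 #7, L2 #9); then 6 (L1 #9, L2 #11); then 5 (L1 #10, L2 #12); then 3 (L1 #12, L2 #14); all 8 values appear in both, in order. The LCS DP gives dp[12][14] = 8, so this is optimal.

8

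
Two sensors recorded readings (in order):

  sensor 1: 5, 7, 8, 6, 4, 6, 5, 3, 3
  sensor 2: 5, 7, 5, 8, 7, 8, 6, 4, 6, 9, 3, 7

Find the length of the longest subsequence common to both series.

7

Taking 5 at sensor 1[1]=sensor 2[3]; then 7 at sensor 1[2]=sensor 2[5]; then 8 at sensor 1[3]=sensor 2[6]; then 6 at sensor 1[4]=sensor 2[7]; then 4 at sensor 1[5]=sensor 2[8]; then 6 at sensor 1[6]=sensor 2[9]; then 3 at sensor 1[8]=sensor 2[11] gives a common subsequence of length 7. Since dp[9][12] = 7, nothing longer is possible.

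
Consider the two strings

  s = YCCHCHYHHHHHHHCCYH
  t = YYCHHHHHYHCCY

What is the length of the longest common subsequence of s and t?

11

Match Y at s[1]=t[2] → C at s[3]=t[3] → H at s[4]=t[4] → H at s[6]=t[5] → H at s[8]=t[6] → H at s[9]=t[7] → H at s[10]=t[8] → H at s[14]=t[10] → C at s[15]=t[11] → C at s[16]=t[12] → Y at s[17]=t[13] — 11 characters in the same relative order in both. Since dp[18][13] = 11, nothing longer is possible.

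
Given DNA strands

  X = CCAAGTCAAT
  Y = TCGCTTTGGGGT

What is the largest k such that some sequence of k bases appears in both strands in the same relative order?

Let dp[i][j] be the LCS length of the first i bases of X and the first j bases of Y. dp[i][j] = dp[i-1][j-1]+1 when the i-th and j-th bases match, else max(dp[i-1][j], dp[i][j-1]).
    ·  T  C  G  C  T  T  T  G  G  G  G  T
 ·  0  0  0  0  0  0  0  0  0  0  0  0  0
 C  0  0  1  1  1  1  1  1  1  1  1  1  1
 C  0  0  1  1  2  2  2  2  2  2  2  2  2
 A  0  0  1  1  2  2  2  2  2  2  2  2  2
 A  0  0  1  1  2  2  2  2  2  2  2  2  2
 G  0  0  1  2  2  2  2  2  3  3  3  3  3
 T  0  1  1  2  2  3  3  3  3  3  3  3  4
 C  0  1  2  2  3  3  3  3  3  3  3  3  4
 A  0  1  2  2  3  3  3  3  3  3  3  3  4
 A  0  1  2  2  3  3  3  3  3  3  3  3  4
 T  0  1  2  2  3  4  4  4  4  4  4  4  4
dp[10][12] = 4. One LCS (by backtracking along matches): CCGT.

4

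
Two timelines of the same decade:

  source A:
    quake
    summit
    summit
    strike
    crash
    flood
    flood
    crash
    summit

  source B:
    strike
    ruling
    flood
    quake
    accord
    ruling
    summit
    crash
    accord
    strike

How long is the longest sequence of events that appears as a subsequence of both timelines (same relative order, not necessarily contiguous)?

3

Match quake at source A[1]=source B[4] → summit at source A[2]=source B[7] → strike at source A[4]=source B[10] — 3 events in the same relative order in both. dp[9][10] = 3 confirms this is the maximum.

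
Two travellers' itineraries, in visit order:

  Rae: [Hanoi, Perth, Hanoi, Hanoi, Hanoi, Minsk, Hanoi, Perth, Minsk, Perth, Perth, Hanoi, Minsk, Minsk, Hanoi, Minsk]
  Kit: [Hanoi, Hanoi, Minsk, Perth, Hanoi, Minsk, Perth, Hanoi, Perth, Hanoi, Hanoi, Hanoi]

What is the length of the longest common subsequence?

9

One common subsequence of length 9: Hanoi (Rae #4, Kit #1) → Hanoi (Rae #5, Kit #2) → Minsk (Rae #6, Kit #3) → Hanoi (Rae #7, Kit #5) → Minsk (Rae #9, Kit #6) → Perth (Rae #10, Kit #7) → Perth (Rae #11, Kit #9) → Hanoi (Rae #12, Kit #11) → Hanoi (Rae #15, Kit #12). Since dp[16][12] = 9, nothing longer is possible.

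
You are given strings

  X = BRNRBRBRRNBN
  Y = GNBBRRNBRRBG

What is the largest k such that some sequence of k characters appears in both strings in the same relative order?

Pick B at X[1]=Y[4], then R at X[2]=Y[6], then N at X[3]=Y[7], then B at X[7]=Y[8], then R at X[8]=Y[9], then R at X[9]=Y[10], then B at X[11]=Y[11]; all 7 characters appear in both, in order. Since dp[12][12] = 7, nothing longer is possible.

7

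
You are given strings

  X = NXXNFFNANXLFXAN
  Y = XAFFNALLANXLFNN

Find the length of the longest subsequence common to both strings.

Match X at X[2]=Y[1]; then F at X[5]=Y[3]; then F at X[6]=Y[4]; then N at X[7]=Y[5]; then A at X[8]=Y[9]; then N at X[9]=Y[10]; then X at X[10]=Y[11]; then L at X[11]=Y[12]; then F at X[12]=Y[13]; then N at X[15]=Y[15] — 10 characters in the same relative order in both. The LCS DP gives dp[15][15] = 10, so this is optimal.

10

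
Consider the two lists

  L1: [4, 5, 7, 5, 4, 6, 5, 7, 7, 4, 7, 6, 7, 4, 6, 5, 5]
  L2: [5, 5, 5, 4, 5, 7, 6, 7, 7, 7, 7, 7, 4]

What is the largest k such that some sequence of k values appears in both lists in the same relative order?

Pick 4 [1,4]; then 5 [2,5]; then 7 [3,6]; then 6 [6,7]; then 7 [8,9]; then 7 [9,10]; then 7 [11,11]; then 7 [13,12]; then 4 [14,13]; all 9 values appear in both, in order. dp[17][13] = 9 confirms this is the maximum.

9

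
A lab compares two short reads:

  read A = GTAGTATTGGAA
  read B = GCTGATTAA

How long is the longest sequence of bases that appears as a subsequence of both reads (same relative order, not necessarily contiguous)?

8

Match G (read A #1, read B #1), T (read A #2, read B #3), G (read A #4, read B #4), A (read A #6, read B #5), T (read A #7, read B #6), T (read A #8, read B #7), A (read A #11, read B #8), A (read A #12, read B #9) — 8 bases in the same relative order in both. Since dp[12][9] = 8, nothing longer is possible.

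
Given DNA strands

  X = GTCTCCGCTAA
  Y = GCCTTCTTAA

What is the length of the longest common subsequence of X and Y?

7

One common subsequence of length 7: G (X #1, Y #1), then T (X #2, Y #5), then C (X #3, Y #6), then T (X #4, Y #7), then T (X #9, Y #8), then A (X #10, Y #9), then A (X #11, Y #10). The LCS DP gives dp[11][10] = 7, so this is optimal.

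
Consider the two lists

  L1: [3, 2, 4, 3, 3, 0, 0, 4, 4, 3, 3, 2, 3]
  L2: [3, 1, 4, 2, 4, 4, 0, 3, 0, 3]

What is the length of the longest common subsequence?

One common subsequence of length 6: 3 at L1[1]=L2[1], 2 at L1[2]=L2[4], 4 at L1[3]=L2[6], 3 at L1[5]=L2[8], 0 at L1[7]=L2[9], 3 at L1[13]=L2[10]. Since dp[13][10] = 6, nothing longer is possible.

6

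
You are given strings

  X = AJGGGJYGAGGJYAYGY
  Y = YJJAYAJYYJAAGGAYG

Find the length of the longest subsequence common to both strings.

9

One common subsequence of length 9: A (X #1, Y #6) → J (X #2, Y #7) → J (X #6, Y #10) → A (X #9, Y #12) → G (X #10, Y #13) → G (X #11, Y #14) → A (X #14, Y #15) → Y (X #15, Y #16) → G (X #16, Y #17). Since dp[17][17] = 9, nothing longer is possible.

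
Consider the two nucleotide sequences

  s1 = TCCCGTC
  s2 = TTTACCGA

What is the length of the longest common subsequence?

One common subsequence of length 4: T (s1 #1, s2 #3); then C (s1 #3, s2 #5); then C (s1 #4, s2 #6); then G (s1 #5, s2 #7). The LCS DP gives dp[7][8] = 4, so this is optimal.

4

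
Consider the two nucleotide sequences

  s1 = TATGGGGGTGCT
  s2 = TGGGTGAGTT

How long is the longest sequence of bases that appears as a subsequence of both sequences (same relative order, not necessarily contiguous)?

Taking T [3,1], G [4,2], G [5,3], G [6,4], G [7,6], G [8,8], T [9,9], T [12,10] gives a common subsequence of length 8, and the DP table's final entry dp[12][10] is also 8, so no common subsequence is longer.

8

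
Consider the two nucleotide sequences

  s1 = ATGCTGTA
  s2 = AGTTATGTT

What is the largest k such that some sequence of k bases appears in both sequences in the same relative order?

5

Let dp[i][j] be the LCS length of the first i bases of s1 and the first j bases of s2. dp[i][j] = dp[i-1][j-1]+1 when the i-th and j-th bases match, else max(dp[i-1][j], dp[i][j-1]).
    ·  A  G  T  T  A  T  G  T  T
 ·  0  0  0  0  0  0  0  0  0  0
 A  0  1  1  1  1  1  1  1  1  1
 T  0  1  1  2  2  2  2  2  2  2
 G  0  1  2  2  2  2  2  3  3  3
 C  0  1  2  2  2  2  2  3  3  3
 T  0  1  2  3  3  3  3  3  4  4
 G  0  1  2  3  3  3  3  4  4  4
 T  0  1  2  3  4  4  4  4  5  5
 A  0  1  2  3  4  5  5  5  5  5
dp[8][9] = 5. One LCS (by backtracking along matches): ATGTT.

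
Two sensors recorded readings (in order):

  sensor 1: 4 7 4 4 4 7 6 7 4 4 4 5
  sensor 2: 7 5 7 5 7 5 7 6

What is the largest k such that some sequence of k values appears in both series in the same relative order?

4

Let dp[i][j] be the LCS length of the first i values of sensor 1 and the first j values of sensor 2. dp[i][j] = dp[i-1][j-1]+1 when the i-th and j-th values match, else max(dp[i-1][j], dp[i][j-1]).
    ·  7  5  7  5  7  5  7  6
 ·  0  0  0  0  0  0  0  0  0
 4  0  0  0  0  0  0  0  0  0
 7  0  1  1  1  1  1  1  1  1
 4  0  1  1  1  1  1  1  1  1
 4  0  1  1  1  1  1  1  1  1
 4  0  1  1  1  1  1  1  1  1
 7  0  1  1  2  2  2  2  2  2
 6  0  1  1  2  2  2  2  2  3
 7  0  1  1  2  2  3  3  3  3
 4  0  1  1  2  2  3  3  3  3
 4  0  1  1  2  2  3  3  3  3
 4  0  1  1  2  2  3  3  3  3
 5  0  1  2  2  3  3  4  4  4
dp[12][8] = 4. One LCS (by backtracking along matches): 7, 7, 7, 5.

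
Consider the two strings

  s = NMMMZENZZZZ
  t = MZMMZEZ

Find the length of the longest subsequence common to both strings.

Let dp[i][j] be the LCS length of the first i characters of s and the first j characters of t. dp[i][j] = dp[i-1][j-1]+1 when the i-th and j-th characters match, else max(dp[i-1][j], dp[i][j-1]).
    ·  M  Z  M  M  Z  E  Z
 ·  0  0  0  0  0  0  0  0
 N  0  0  0  0  0  0  0  0
 M  0  1  1  1  1  1  1  1
 M  0  1  1  2  2  2  2  2
 M  0  1  1  2  3  3  3  3
 Z  0  1  2  2  3  4  4  4
 E  0  1  2  2  3  4  5  5
 N  0  1  2  2  3  4  5  5
 Z  0  1  2  2  3  4  5  6
 Z  0  1  2  2  3  4  5  6
 Z  0  1  2  2  3  4  5  6
 Z  0  1  2  2  3  4  5  6
dp[11][7] = 6. One LCS (by backtracking along matches): MMMZEZ.

6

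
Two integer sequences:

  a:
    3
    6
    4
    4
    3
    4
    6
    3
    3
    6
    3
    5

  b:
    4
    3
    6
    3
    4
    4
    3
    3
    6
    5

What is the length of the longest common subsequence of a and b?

Let dp[i][j] be the LCS length of the first i values of a and the first j values of b. dp[i][j] = dp[i-1][j-1]+1 when the i-th and j-th values match, else max(dp[i-1][j], dp[i][j-1]).
    ·  4  3  6  3  4  4  3  3  6  5
 ·  0  0  0  0  0  0  0  0  0  0  0
 3  0  0  1  1  1  1  1  1  1  1  1
 6  0  0  1  2  2  2  2  2  2  2  2
 4  0  1  1  2  2  3  3  3  3  3  3
 4  0  1  1  2  2  3  4  4  4  4  4
 3  0  1  2  2  3  3  4  5  5  5  5
 4  0  1  2  2  3  4  4  5  5  5  5
 6  0  1  2  3  3  4  4  5  5  6  6
 3  0  1  2  3  4  4  4  5  6  6  6
 3  0  1  2  3  4  4  4  5  6  6  6
 6  0  1  2  3  4  4  4  5  6  7  7
 3  0  1  2  3  4  4  4  5  6  7  7
 5  0  1  2  3  4  4  4  5  6  7  8
dp[12][10] = 8. One LCS (by backtracking along matches): 3, 6, 4, 4, 3, 3, 6, 5.

8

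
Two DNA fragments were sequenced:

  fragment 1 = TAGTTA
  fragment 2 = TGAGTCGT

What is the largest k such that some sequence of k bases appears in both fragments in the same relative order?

Match T [1,1], A [2,3], G [3,4], T [4,5], T [5,8] — 5 bases in the same relative order in both. Since dp[6][8] = 5, nothing longer is possible.

5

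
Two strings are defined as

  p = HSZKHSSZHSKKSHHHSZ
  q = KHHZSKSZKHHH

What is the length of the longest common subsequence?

9

Pick H at p[1]=q[3]; then S at p[2]=q[5]; then K at p[4]=q[6]; then S at p[7]=q[7]; then Z at p[8]=q[8]; then K at p[12]=q[9]; then H at p[14]=q[10]; then H at p[15]=q[11]; then H at p[16]=q[12]; all 9 characters appear in both, in order. dp[18][12] = 9 confirms this is the maximum.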